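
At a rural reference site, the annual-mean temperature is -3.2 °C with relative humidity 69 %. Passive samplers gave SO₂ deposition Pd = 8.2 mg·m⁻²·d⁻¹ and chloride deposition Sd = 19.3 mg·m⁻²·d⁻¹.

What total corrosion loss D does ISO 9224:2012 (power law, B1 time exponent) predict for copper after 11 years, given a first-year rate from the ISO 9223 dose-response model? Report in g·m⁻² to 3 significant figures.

copper: T≤10 °C ⇒ hinge +0.126·(-3.2−10) = -1.6632
  Pd branch = 0.0053·Pd^0.26·e^(0.059·RH+f) = 0.1018 μm/a
  Cl⁻ term: 0.01025·19.3^0.27·exp(0.036·69+0.049·-3.2) = 0.2336
  sum: 0.1018 + 0.2336 → r_corr = 0.3354 μm/a
ISO 9224: D(t) = r_corr · t^b with b = 0.667 (copper, B1)
  D(11) = 0.3354 × 11^0.667 = 0.3354 × 4.95 = 1.66 μm
  Mass loss = 1.66 μm × 8.96 g/cm³ = 14.87 g·m⁻²

D(11) = 14.9 g·m⁻²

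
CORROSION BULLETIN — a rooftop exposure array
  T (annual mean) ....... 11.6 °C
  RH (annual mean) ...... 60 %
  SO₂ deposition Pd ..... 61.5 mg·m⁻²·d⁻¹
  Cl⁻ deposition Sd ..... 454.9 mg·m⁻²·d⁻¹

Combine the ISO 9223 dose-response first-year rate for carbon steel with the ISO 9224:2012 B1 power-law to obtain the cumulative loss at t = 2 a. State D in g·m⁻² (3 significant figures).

carbon steel: T>10 °C ⇒ hinge -0.054·(11.6−10) = -0.0864
  SO₂ term: 1.77·61.5^0.52·exp(0.02·60-0.0864) = 45.9
  Cl⁻ term: 0.102·454.9^0.62·exp(0.033·60+0.04·11.6) = 52.23
  sum: 45.9 + 52.23 → r_corr = 98.13 μm/a
ISO 9224: D(t) = r_corr · t^b with b = 0.523 (carbon steel, B1)
  D(2) = 98.13 × 2^0.523 = 98.13 × 1.437 = 141 μm
  Mass loss = 141 μm × 7.85 g/cm³ = 1107 g·m⁻²

D(2) = 1.11e+03 g·m⁻²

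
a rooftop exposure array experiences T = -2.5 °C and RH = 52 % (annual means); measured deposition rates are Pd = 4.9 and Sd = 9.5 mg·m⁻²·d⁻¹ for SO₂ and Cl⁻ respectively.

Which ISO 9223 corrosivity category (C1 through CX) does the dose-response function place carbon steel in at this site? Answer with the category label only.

carbon steel: temperature factor f = +0.150·(-12.5) = -1.8750
  SO₂ term: 1.77·4.9^0.52·exp(0.02·52-1.8750) = 1.755
  Sd branch = 0.102·Sd^0.62·e^(0.033·RH+0.04·T) = 2.073 μm/a
  sum: 1.755 + 2.073 → r_corr = 3.828 μm/a
Category bounds: 1.3…25 μm/a bracket r_corr ⇒ C2

C2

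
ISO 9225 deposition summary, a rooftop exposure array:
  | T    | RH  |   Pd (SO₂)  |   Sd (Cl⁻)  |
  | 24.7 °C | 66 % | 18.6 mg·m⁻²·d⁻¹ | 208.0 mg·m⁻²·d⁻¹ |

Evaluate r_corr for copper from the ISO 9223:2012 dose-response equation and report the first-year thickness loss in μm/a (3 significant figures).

r_corr = 1.74 μm/a

copper: temperature factor f = -0.080·(14.7) = -1.1760
  sulphur-dioxide contribution → 0.1717 μm/a
  chloride contribution → 1.564 μm/a
  total first-year rate 1.735 μm/a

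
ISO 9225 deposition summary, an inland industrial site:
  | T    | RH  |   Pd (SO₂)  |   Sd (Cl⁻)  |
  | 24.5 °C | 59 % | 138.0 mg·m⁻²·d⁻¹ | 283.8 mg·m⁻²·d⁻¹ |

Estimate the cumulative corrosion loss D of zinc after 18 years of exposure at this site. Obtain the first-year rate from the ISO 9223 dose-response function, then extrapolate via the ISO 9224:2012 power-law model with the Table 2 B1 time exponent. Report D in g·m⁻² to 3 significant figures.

D(18) = 467 g·m⁻²

zinc: T>10 °C ⇒ hinge -0.071·(24.5−10) = -1.0295
  SO₂ term: 0.0129·138.0^0.44·exp(0.046·59-1.0295) = 0.6077
  Sd branch = 0.0175·Sd^0.57·e^(0.008·RH+0.085·T) = 5.632 μm/a
  sum: 0.6077 + 5.632 → r_corr = 6.24 μm/a
Power-law: D(18) = r_corr · 18^0.813
  D(18) = 6.24 × 18^0.813 = 6.24 × 10.48 = 65.42 μm
  Mass loss = 65.42 μm × 7.14 g/cm³ = 467.1 g·m⁻²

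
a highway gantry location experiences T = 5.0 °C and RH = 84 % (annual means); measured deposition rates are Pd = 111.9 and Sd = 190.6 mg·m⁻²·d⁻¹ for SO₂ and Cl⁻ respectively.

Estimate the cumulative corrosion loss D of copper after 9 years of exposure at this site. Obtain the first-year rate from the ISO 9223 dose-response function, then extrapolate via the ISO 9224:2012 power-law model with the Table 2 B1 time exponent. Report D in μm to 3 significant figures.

copper: T≤10 °C ⇒ hinge +0.126·(5.0−10) = -0.6300
  sulphur-dioxide contribution → 1.367 μm/a
  chloride contribution → 1.112 μm/a
  ⇒ r_corr(copper) = 2.479 μm/a
ISO 9224: D(t) = r_corr · t^b with b = 0.667 (copper, B1)
  D(9) = 2.479 × 9^0.667 = 2.479 × 4.33 = 10.73 μm

D(9) = 10.7 μm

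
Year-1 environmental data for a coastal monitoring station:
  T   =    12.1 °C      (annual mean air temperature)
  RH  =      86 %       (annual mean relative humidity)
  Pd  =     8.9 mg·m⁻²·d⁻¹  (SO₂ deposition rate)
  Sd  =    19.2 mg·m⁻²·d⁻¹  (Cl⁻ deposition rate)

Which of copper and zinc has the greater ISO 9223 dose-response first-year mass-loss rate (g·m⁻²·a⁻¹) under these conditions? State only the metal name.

copper: f(T) = -0.080·(T−10) [T>10 °C] = -0.1680
  SO₂ term: 0.0053·8.9^0.26·exp(0.059·86-0.1680) = 1.264
  Sd branch = 0.01025·Sd^0.27·e^(0.036·RH+0.049·T) = 0.9105 μm/a
  sum: 1.264 + 0.9105 → r_corr = 2.175 μm/a
  mass loss = 2.175 μm/a × 8.96 g/cm³ = 19.48 g·m⁻²·a⁻¹
zinc: f(T) = -0.071·(T−10) [T>10 °C] = -0.1491
  SO₂ term: 0.0129·8.9^0.44·exp(0.046·86-0.1491) = 1.519
  Sd branch = 0.0175·Sd^0.57·e^(0.008·RH+0.085·T) = 0.5248 μm/a
  r_corr = 1.519 + 0.5248 = 2.044 μm/a
  mass loss = 2.044 μm/a × 7.14 g/cm³ = 14.59 g·m⁻²·a⁻¹
Ordering by g·m⁻²·a⁻¹: copper (19.5) > zinc (14.6)

copper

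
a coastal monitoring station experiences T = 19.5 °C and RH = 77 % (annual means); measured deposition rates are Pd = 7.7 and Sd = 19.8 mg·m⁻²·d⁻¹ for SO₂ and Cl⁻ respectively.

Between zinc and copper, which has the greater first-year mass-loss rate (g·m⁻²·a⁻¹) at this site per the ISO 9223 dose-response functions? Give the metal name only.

copper

zinc: T>10 °C ⇒ hinge -0.071·(19.5−10) = -0.6745
  sulphur-dioxide contribution → 0.5572 μm/a
  chloride contribution → 0.9322 μm/a
  ⇒ r_corr(zinc) = 1.489 μm/a
  mass loss = 1.489 μm/a × 7.14 g/cm³ = 10.63 g·m⁻²·a⁻¹
copper: f(T) = -0.080·(T−10) [T>10 °C] = -0.7600
  sulphur-dioxide contribution → 0.396 μm/a
  chloride contribution → 0.9542 μm/a
  ⇒ r_corr(copper) = 1.35 μm/a
  mass loss = 1.35 μm/a × 8.96 g/cm³ = 12.1 g·m⁻²·a⁻¹
Ordering by g·m⁻²·a⁻¹: copper (12.1) > zinc (10.6)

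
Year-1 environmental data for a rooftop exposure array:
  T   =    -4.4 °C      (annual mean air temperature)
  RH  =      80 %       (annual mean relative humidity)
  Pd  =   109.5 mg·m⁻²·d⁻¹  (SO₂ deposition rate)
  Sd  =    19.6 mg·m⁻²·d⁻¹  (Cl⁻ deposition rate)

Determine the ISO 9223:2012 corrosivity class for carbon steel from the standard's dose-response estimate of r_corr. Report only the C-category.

carbon steel: f(T) = +0.150·(T−10) [T≤10 °C] = -2.1600
  SO₂ term: 1.77·109.5^0.52·exp(0.02·80-2.1600) = 11.62
  Cl⁻ term: 0.102·19.6^0.62·exp(0.033·80+0.04·-4.4) = 7.584
  sum: 11.62 + 7.584 → r_corr = 19.21 μm/a
Category bounds: 1.3…25 μm/a bracket r_corr ⇒ C2

C2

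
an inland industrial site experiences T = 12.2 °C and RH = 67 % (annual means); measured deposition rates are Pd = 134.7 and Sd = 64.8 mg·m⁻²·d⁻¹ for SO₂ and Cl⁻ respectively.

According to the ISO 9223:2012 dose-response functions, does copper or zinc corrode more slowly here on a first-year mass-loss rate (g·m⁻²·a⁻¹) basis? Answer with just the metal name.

copper

copper: T>10 °C ⇒ hinge -0.080·(12.2−10) = -0.1760
  sulphur-dioxide contribution → 0.8284 μm/a
  chloride contribution → 0.6412 μm/a
  ⇒ r_corr(copper) = 1.47 μm/a
  mass loss = 1.47 μm/a × 8.96 g/cm³ = 13.17 g·m⁻²·a⁻¹
zinc: T>10 °C ⇒ hinge -0.071·(12.2−10) = -0.1562
  sulphur-dioxide contribution → 2.081 μm/a
  chloride contribution → 0.9095 μm/a
  ⇒ r_corr(zinc) = 2.99 μm/a
  mass loss = 2.99 μm/a × 7.14 g/cm³ = 21.35 g·m⁻²·a⁻¹
Ordering by g·m⁻²·a⁻¹: zinc (21.3) > copper (13.2)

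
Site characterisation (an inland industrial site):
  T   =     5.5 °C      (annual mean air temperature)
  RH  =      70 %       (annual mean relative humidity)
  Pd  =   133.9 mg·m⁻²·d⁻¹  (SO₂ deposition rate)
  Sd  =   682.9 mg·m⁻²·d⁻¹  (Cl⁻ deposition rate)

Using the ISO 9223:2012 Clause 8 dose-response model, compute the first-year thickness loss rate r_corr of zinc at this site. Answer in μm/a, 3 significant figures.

zinc: temperature factor f = +0.038·(-4.5) = -0.1710
  sulphur-dioxide contribution → 2.347 μm/a
  chloride contribution → 2.018 μm/a
  total first-year rate 4.365 μm/a

r_corr = 4.36 μm/a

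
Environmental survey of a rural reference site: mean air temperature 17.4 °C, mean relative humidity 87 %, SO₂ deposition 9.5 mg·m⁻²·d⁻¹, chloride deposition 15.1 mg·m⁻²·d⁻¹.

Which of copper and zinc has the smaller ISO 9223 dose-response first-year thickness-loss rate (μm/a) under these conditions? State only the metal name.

copper: temperature factor f = -0.080·(7.4) = -0.5920
  SO₂ term: 0.0053·9.5^0.26·exp(0.059·87-0.5920) = 0.8925
  Sd branch = 0.01025·Sd^0.27·e^(0.036·RH+0.049·T) = 1.147 μm/a
  r_corr = 0.8925 + 1.147 = 2.039 μm/a
zinc: f(T) = -0.071·(T−10) [T>10 °C] = -0.5254
  SO₂ term: 0.0129·9.5^0.44·exp(0.046·87-0.5254) = 1.124
  Sd branch = 0.0175·Sd^0.57·e^(0.008·RH+0.085·T) = 0.7238 μm/a
  sum: 1.124 + 0.7238 → r_corr = 1.848 μm/a
Ordering by μm/a: copper (2.04) > zinc (1.85)

zinc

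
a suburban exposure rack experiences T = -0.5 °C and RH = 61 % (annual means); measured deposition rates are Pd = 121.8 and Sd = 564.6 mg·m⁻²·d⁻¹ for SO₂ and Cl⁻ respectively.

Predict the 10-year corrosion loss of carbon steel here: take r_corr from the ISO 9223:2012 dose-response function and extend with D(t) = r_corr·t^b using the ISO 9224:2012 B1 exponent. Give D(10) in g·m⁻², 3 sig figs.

carbon steel: temperature factor f = +0.150·(-10.5) = -1.5750
  SO₂ term: 1.77·121.8^0.52·exp(0.02·61-1.5750) = 15.08
  Sd branch = 0.102·Sd^0.62·e^(0.033·RH+0.04·T) = 38.04 μm/a
  sum: 15.08 + 38.04 → r_corr = 53.12 μm/a
ISO 9224: D(t) = r_corr · t^b with b = 0.523 (carbon steel, B1)
  D(10) = 53.12 × 10^0.523 = 53.12 × 3.334 = 177.1 μm
  Mass loss = 177.1 μm × 7.85 g/cm³ = 1390 g·m⁻²

D(10) = 1.39e+03 g·m⁻²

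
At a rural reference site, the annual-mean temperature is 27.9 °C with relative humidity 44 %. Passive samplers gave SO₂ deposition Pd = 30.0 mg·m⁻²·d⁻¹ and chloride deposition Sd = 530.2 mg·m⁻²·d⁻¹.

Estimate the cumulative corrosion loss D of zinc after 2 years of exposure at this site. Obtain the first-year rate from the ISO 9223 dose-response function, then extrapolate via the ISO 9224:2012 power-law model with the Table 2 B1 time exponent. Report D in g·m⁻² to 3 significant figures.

zinc: T>10 °C ⇒ hinge -0.071·(27.9−10) = -1.2709
  Pd branch = 0.0129·Pd^0.44·e^(0.046·RH+f) = 0.1223 μm/a
  Cl⁻ term: 0.0175·530.2^0.57·exp(0.008·44+0.085·27.9) = 9.523
  r_corr = 0.1223 + 9.523 = 9.645 μm/a
ISO 9224: D(t) = r_corr · t^b with b = 0.813 (zinc, B1)
  D(2) = 9.645 × 2^0.813 = 9.645 × 1.757 = 16.95 μm
  Mass loss = 16.95 μm × 7.14 g/cm³ = 121 g·m⁻²

D(2) = 121 g·m⁻²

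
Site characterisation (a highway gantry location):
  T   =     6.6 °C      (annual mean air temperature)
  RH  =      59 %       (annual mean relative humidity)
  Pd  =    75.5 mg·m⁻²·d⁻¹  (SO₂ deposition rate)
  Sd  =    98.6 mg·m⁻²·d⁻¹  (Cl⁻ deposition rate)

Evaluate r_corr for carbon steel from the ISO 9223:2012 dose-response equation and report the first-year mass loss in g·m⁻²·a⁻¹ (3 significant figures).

carbon steel: f(T) = +0.150·(T−10) [T≤10 °C] = -0.5100
  SO₂ term: 1.77·75.5^0.52·exp(0.02·59-0.5100) = 32.77
  Sd branch = 0.102·Sd^0.62·e^(0.033·RH+0.04·T) = 16.03 μm/a
  r_corr = 32.77 + 16.03 = 48.8 μm/a
Convert to mass loss: 48.8 μm/a × 7.85 g/cm³ = 383.1 g·m⁻²·a⁻¹

r_corr = 383 g·m⁻²·a⁻¹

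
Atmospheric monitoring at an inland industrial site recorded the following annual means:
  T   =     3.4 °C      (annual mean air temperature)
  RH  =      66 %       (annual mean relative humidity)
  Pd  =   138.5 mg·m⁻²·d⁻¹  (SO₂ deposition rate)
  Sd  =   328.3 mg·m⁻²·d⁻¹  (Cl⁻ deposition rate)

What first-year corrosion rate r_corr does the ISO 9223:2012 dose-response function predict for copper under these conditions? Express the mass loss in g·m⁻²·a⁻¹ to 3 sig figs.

r_corr = 9.24 g·m⁻²·a⁻¹

copper: T≤10 °C ⇒ hinge +0.126·(3.4−10) = -0.8316
  Pd branch = 0.0053·Pd^0.26·e^(0.059·RH+f) = 0.4084 μm/a
  Cl⁻ term: 0.01025·328.3^0.27·exp(0.036·66+0.049·3.4) = 0.6228
  r_corr = 0.4084 + 0.6228 = 1.031 μm/a
Convert to mass loss: 1.031 μm/a × 8.96 g/cm³ = 9.239 g·m⁻²·a⁻¹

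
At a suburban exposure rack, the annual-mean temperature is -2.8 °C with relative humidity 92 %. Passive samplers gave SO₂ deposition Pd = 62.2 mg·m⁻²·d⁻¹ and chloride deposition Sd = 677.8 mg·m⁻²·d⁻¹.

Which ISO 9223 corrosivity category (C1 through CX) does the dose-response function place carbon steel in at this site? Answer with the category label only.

C5

carbon steel: temperature factor f = +0.150·(-12.8) = -1.9200
  Pd branch = 1.77·Pd^0.52·e^(0.02·RH+f) = 14 μm/a
  Cl⁻ term: 0.102·677.8^0.62·exp(0.033·92+0.04·-2.8) = 108.1
  sum: 14 + 108.1 → r_corr = 122.1 μm/a
ISO 9223 Table 2 (carbon steel): 80 < 122 ≤ 200 μm/a ⇒ C5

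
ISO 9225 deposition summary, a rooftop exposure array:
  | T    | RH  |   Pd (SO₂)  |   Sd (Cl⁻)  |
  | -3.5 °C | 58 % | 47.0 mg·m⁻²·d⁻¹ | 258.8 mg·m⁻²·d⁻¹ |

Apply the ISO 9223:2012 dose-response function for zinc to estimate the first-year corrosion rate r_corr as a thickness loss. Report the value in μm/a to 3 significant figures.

zinc: f(T) = +0.038·(T−10) [T≤10 °C] = -0.5130
  SO₂ term: 0.0129·47.0^0.44·exp(0.046·58-0.5130) = 0.6056
  Sd branch = 0.0175·Sd^0.57·e^(0.008·RH+0.085·T) = 0.4906 μm/a
  sum: 0.6056 + 0.4906 → r_corr = 1.096 μm/a

r_corr = 1.10 μm/a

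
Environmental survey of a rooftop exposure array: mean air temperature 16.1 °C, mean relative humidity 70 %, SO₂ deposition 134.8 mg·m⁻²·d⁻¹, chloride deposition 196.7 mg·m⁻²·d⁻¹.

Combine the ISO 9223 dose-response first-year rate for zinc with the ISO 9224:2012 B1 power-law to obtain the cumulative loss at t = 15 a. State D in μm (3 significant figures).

zinc: temperature factor f = -0.071·(6.1) = -0.4331
  SO₂ term: 0.0129·134.8^0.44·exp(0.046·70-0.4331) = 1.811
  Sd branch = 0.0175·Sd^0.57·e^(0.008·RH+0.085·T) = 2.444 μm/a
  sum: 1.811 + 2.444 → r_corr = 4.255 μm/a
Power-law: D(15) = r_corr · 15^0.813
  D(15) = 4.255 × 15^0.813 = 4.255 × 9.04 = 38.46 μm

D(15) = 38.5 μm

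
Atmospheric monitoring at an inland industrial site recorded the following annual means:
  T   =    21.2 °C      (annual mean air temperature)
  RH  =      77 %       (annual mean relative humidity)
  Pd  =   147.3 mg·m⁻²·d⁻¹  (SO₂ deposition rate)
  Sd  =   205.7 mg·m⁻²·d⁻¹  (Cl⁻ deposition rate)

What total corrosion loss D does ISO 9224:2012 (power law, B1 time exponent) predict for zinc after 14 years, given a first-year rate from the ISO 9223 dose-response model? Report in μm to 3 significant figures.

D(14) = 50.4 μm

zinc: temperature factor f = -0.071·(11.2) = -0.7952
  sulphur-dioxide contribution → 1.809 μm/a
  chloride contribution → 4.09 μm/a
  ⇒ r_corr(zinc) = 5.899 μm/a
Power-law: D(14) = r_corr · 14^0.813
  D(14) = 5.899 × 14^0.813 = 5.899 × 8.547 = 50.42 μm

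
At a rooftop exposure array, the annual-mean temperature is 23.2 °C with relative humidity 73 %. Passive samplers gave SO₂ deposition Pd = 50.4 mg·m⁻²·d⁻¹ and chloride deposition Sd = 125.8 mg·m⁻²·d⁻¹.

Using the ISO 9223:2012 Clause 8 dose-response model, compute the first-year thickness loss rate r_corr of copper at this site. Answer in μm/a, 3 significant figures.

r_corr = 2.01 μm/a

copper: f(T) = -0.080·(T−10) [T>10 °C] = -1.0560
  Pd branch = 0.0053·Pd^0.26·e^(0.059·RH+f) = 0.3791 μm/a
  Sd branch = 0.01025·Sd^0.27·e^(0.036·RH+0.049·T) = 1.632 μm/a
  sum: 0.3791 + 1.632 → r_corr = 2.011 μm/a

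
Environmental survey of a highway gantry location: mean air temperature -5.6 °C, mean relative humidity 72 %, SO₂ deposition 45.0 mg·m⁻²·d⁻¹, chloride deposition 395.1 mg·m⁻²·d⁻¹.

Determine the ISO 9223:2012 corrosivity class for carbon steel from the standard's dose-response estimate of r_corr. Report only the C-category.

C3

carbon steel: T≤10 °C ⇒ hinge +0.150·(-5.6−10) = -2.3400
  SO₂ term: 1.77·45.0^0.52·exp(0.02·72-2.3400) = 5.209
  Sd branch = 0.102·Sd^0.62·e^(0.033·RH+0.04·T) = 35.74 μm/a
  sum: 5.209 + 35.74 → r_corr = 40.95 μm/a
Category bounds: 25…50 μm/a bracket r_corr ⇒ C3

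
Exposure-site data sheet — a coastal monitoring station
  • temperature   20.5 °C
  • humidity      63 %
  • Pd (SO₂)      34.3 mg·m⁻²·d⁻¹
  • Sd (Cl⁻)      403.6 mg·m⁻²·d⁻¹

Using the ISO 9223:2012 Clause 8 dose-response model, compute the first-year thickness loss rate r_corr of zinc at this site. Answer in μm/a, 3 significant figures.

r_corr = 5.59 μm/a

zinc: f(T) = -0.071·(T−10) [T>10 °C] = -0.7455
  Pd branch = 0.0129·Pd^0.44·e^(0.046·RH+f) = 0.5259 μm/a
  Cl⁻ term: 0.0175·403.6^0.57·exp(0.008·63+0.085·20.5) = 5.059
  r_corr = 0.5259 + 5.059 = 5.585 μm/a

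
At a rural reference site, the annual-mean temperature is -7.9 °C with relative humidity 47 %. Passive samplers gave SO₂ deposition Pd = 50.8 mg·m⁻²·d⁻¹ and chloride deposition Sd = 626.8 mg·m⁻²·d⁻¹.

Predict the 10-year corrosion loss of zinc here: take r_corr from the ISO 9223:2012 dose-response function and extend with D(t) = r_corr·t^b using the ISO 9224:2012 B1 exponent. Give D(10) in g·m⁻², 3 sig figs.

D(10) = 38.6 g·m⁻²

zinc: f(T) = +0.038·(T−10) [T≤10 °C] = -0.6802
  Pd branch = 0.0129·Pd^0.44·e^(0.046·RH+f) = 0.3197 μm/a
  Sd branch = 0.0175·Sd^0.57·e^(0.008·RH+0.085·T) = 0.5118 μm/a
  sum: 0.3197 + 0.5118 → r_corr = 0.8314 μm/a
Power-law: D(10) = r_corr · 10^0.813
  D(10) = 0.8314 × 10^0.813 = 0.8314 × 6.501 = 5.405 μm
  Mass loss = 5.405 μm × 7.14 g/cm³ = 38.59 g·m⁻²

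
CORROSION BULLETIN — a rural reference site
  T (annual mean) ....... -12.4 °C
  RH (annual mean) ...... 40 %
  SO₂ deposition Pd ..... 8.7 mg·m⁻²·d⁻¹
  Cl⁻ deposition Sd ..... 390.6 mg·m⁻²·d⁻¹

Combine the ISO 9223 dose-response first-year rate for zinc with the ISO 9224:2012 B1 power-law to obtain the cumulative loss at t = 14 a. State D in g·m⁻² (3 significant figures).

zinc: T≤10 °C ⇒ hinge +0.038·(-12.4−10) = -0.8512
  SO₂ term: 0.0129·8.7^0.44·exp(0.046·40-0.8512) = 0.08983
  Sd branch = 0.0175·Sd^0.57·e^(0.008·RH+0.085·T) = 0.2521 μm/a
  r_corr = 0.08983 + 0.2521 = 0.3419 μm/a
Long-term exponent b (ISO 9224 Table 2, B1) = 0.813
  D(14) = 0.3419 × 14^0.813 = 0.3419 × 8.547 = 2.922 μm
  Mass loss = 2.922 μm × 7.14 g/cm³ = 20.87 g·m⁻²

D(14) = 20.9 g·m⁻²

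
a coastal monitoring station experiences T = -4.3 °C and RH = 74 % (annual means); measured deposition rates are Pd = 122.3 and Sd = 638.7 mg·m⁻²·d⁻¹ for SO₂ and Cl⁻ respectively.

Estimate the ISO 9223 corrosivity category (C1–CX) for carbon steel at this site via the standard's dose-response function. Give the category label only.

carbon steel: T≤10 °C ⇒ hinge +0.150·(-4.3−10) = -2.1450
  sulphur-dioxide contribution → 11.08 μm/a
  chloride contribution → 54.17 μm/a
  total first-year rate 65.25 μm/a
ISO 9223 Table 2 (carbon steel): 50 < 65.2 ≤ 80 μm/a ⇒ C4

C4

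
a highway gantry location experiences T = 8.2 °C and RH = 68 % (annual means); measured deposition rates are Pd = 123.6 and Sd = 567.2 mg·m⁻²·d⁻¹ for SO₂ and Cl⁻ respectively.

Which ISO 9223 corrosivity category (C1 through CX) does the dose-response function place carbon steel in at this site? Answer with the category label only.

carbon steel: temperature factor f = +0.150·(-1.8) = -0.2700
  sulphur-dioxide contribution → 64.45 μm/a
  chloride contribution → 68.06 μm/a
  ⇒ r_corr(carbon steel) = 132.5 μm/a
Category bounds: 80…200 μm/a bracket r_corr ⇒ C5

C5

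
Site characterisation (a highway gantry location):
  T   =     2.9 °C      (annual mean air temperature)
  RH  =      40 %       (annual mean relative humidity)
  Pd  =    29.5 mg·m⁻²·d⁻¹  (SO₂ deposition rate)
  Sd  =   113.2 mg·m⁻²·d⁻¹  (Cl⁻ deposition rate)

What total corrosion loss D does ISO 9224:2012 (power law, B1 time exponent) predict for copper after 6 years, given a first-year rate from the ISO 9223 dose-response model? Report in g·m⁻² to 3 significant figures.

copper: T≤10 °C ⇒ hinge +0.126·(2.9−10) = -0.8946
  Pd branch = 0.0053·Pd^0.26·e^(0.059·RH+f) = 0.05532 μm/a
  Cl⁻ term: 0.01025·113.2^0.27·exp(0.036·40+0.049·2.9) = 0.1788
  sum: 0.05532 + 0.1788 → r_corr = 0.2341 μm/a
ISO 9224: D(t) = r_corr · t^b with b = 0.667 (copper, B1)
  D(6) = 0.2341 × 6^0.667 = 0.2341 × 3.304 = 0.7735 μm
  Mass loss = 0.7735 μm × 8.96 g/cm³ = 6.93 g·m⁻²

D(6) = 6.93 g·m⁻²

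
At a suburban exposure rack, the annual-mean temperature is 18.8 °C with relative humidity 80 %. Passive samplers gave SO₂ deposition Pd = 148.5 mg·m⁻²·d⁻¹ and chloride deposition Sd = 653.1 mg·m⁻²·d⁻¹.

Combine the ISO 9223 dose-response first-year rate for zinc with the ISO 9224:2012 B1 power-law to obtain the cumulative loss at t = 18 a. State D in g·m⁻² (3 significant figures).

D(18) = 679 g·m⁻²

zinc: temperature factor f = -0.071·(8.8) = -0.6248
  SO₂ term: 0.0129·148.5^0.44·exp(0.046·80-0.6248) = 2.472
  Cl⁻ term: 0.0175·653.1^0.57·exp(0.008·80+0.085·18.8) = 6.6
  r_corr = 2.472 + 6.6 = 9.072 μm/a
Power-law: D(18) = r_corr · 18^0.813
  D(18) = 9.072 × 18^0.813 = 9.072 × 10.48 = 95.11 μm
  Mass loss = 95.11 μm × 7.14 g/cm³ = 679.1 g·m⁻²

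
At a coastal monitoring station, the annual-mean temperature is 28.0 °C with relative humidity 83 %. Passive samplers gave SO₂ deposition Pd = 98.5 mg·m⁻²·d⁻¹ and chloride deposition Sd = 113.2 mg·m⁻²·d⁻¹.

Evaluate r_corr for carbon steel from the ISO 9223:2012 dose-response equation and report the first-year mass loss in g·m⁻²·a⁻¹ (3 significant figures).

carbon steel: temperature factor f = -0.054·(18.0) = -0.9720
  SO₂ term: 1.77·98.5^0.52·exp(0.02·83-0.9720) = 38.31
  Sd branch = 0.102·Sd^0.62·e^(0.033·RH+0.04·T) = 90.77 μm/a
  sum: 38.31 + 90.77 → r_corr = 129.1 μm/a
Convert to mass loss: 129.1 μm/a × 7.85 g/cm³ = 1013 g·m⁻²·a⁻¹

r_corr = 1.01e+03 g·m⁻²·a⁻¹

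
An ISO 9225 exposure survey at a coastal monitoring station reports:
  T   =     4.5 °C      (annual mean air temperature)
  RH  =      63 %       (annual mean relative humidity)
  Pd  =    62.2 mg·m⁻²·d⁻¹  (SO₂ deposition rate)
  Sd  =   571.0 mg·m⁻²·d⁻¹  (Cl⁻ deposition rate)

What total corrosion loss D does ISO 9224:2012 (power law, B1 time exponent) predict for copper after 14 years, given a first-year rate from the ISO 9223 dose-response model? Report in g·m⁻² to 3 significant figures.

copper: f(T) = +0.126·(T−10) [T≤10 °C] = -0.6930
  SO₂ term: 0.0053·62.2^0.26·exp(0.059·63-0.6930) = 0.3191
  Sd branch = 0.01025·Sd^0.27·e^(0.036·RH+0.049·T) = 0.6851 μm/a
  sum: 0.3191 + 0.6851 → r_corr = 1.004 μm/a
Long-term exponent b (ISO 9224 Table 2, B1) = 0.667
  D(14) = 1.004 × 14^0.667 = 1.004 × 5.814 = 5.839 μm
  Mass loss = 5.839 μm × 8.96 g/cm³ = 52.31 g·m⁻²

D(14) = 52.3 g·m⁻²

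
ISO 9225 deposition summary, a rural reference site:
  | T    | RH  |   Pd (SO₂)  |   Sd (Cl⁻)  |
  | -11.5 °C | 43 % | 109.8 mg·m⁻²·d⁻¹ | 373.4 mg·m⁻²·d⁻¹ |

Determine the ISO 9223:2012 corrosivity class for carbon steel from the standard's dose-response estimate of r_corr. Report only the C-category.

carbon steel: T≤10 °C ⇒ hinge +0.150·(-11.5−10) = -3.2250
  Pd branch = 1.77·Pd^0.52·e^(0.02·RH+f) = 1.914 μm/a
  Cl⁻ term: 0.102·373.4^0.62·exp(0.033·43+0.04·-11.5) = 10.47
  sum: 1.914 + 10.47 → r_corr = 12.38 μm/a
ISO 9223 Table 2 (carbon steel): 1.3 < 12.4 ≤ 25 μm/a ⇒ C2

C2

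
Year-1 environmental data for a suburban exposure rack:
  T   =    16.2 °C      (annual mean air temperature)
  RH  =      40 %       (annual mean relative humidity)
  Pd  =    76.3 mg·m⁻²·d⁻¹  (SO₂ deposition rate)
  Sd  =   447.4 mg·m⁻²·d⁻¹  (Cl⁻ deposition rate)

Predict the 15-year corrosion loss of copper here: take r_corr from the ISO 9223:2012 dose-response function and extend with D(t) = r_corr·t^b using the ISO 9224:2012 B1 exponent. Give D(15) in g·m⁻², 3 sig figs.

copper: temperature factor f = -0.080·(6.2) = -0.4960
  SO₂ term: 0.0053·76.3^0.26·exp(0.059·40-0.4960) = 0.1055
  Sd branch = 0.01025·Sd^0.27·e^(0.036·RH+0.049·T) = 0.4972 μm/a
  sum: 0.1055 + 0.4972 → r_corr = 0.6027 μm/a
ISO 9224: D(t) = r_corr · t^b with b = 0.667 (copper, B1)
  D(15) = 0.6027 × 15^0.667 = 0.6027 × 6.088 = 3.669 μm
  Mass loss = 3.669 μm × 8.96 g/cm³ = 32.88 g·m⁻²

D(15) = 32.9 g·m⁻²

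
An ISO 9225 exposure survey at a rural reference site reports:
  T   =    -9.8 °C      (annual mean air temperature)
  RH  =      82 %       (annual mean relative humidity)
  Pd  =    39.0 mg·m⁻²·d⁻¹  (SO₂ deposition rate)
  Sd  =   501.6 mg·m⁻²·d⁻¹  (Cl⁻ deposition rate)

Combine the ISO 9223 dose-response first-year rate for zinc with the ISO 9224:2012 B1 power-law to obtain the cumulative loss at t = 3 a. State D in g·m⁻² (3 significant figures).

D(3) = 32.0 g·m⁻²

zinc: T≤10 °C ⇒ hinge +0.038·(-9.8−10) = -0.7524
  sulphur-dioxide contribution → 1.325 μm/a
  chloride contribution → 0.5074 μm/a
  total first-year rate 1.832 μm/a
Power-law: D(3) = r_corr · 3^0.813
  D(3) = 1.832 × 3^0.813 = 1.832 × 2.443 = 4.475 μm
  Mass loss = 4.475 μm × 7.14 g/cm³ = 31.95 g·m⁻²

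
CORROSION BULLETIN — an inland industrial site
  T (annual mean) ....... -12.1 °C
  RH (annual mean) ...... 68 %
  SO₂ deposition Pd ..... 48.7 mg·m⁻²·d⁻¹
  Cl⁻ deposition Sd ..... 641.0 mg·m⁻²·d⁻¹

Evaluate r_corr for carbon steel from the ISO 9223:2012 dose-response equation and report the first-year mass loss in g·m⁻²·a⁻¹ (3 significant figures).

r_corr = 271 g·m⁻²·a⁻¹

carbon steel: f(T) = +0.150·(T−10) [T≤10 °C] = -3.3150
  SO₂ term: 1.77·48.7^0.52·exp(0.02·68-3.3150) = 1.89
  Cl⁻ term: 0.102·641.0^0.62·exp(0.033·68+0.04·-12.1) = 32.6
  sum: 1.89 + 32.6 → r_corr = 34.49 μm/a
Convert to mass loss: 34.49 μm/a × 7.85 g/cm³ = 270.7 g·m⁻²·a⁻¹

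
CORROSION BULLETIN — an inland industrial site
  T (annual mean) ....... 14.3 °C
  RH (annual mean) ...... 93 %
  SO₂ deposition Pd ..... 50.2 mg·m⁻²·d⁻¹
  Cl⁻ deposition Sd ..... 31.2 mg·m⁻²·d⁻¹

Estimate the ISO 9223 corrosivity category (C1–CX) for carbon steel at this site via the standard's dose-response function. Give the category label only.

carbon steel: f(T) = -0.054·(T−10) [T>10 °C] = -0.2322
  SO₂ term: 1.77·50.2^0.52·exp(0.02·93-0.2322) = 69.07
  Cl⁻ term: 0.102·31.2^0.62·exp(0.033·93+0.04·14.3) = 32.83
  r_corr = 69.07 + 32.83 = 101.9 μm/a
Category bounds: 80…200 μm/a bracket r_corr ⇒ C5

C5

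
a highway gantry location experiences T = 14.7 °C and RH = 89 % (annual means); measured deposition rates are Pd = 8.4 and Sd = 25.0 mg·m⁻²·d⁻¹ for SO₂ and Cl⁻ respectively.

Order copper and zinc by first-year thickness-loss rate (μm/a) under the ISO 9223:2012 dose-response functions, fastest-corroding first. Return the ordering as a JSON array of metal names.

["copper", "zinc"]

copper: T>10 °C ⇒ hinge -0.080·(14.7−10) = -0.3760
  sulphur-dioxide contribution → 1.207 μm/a
  chloride contribution → 1.237 μm/a
  total first-year rate 2.444 μm/a
zinc: f(T) = -0.071·(T−10) [T>10 °C] = -0.3337
  sulphur-dioxide contribution → 1.414 μm/a
  chloride contribution → 0.7793 μm/a
  ⇒ r_corr(zinc) = 2.193 μm/a
Ordering by μm/a: copper (2.44) > zinc (2.19)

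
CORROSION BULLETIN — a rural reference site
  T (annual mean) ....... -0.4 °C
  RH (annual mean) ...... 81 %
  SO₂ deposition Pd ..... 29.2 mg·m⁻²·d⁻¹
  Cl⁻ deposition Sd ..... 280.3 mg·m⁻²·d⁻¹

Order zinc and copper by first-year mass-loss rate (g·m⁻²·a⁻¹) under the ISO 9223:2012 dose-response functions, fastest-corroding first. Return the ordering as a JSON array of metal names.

zinc: T≤10 °C ⇒ hinge +0.038·(-0.4−10) = -0.3952
  Pd branch = 0.0129·Pd^0.44·e^(0.046·RH+f) = 1.592 μm/a
  Cl⁻ term: 0.0175·280.3^0.57·exp(0.008·81+0.085·-0.4) = 0.8032
  r_corr = 1.592 + 0.8032 = 2.395 μm/a
  mass loss = 2.395 μm/a × 7.14 g/cm³ = 17.1 g·m⁻²·a⁻¹
copper: f(T) = +0.126·(T−10) [T≤10 °C] = -1.3104
  Pd branch = 0.0053·Pd^0.26·e^(0.059·RH+f) = 0.4089 μm/a
  Cl⁻ term: 0.01025·280.3^0.27·exp(0.036·81+0.049·-0.4) = 0.8501
  r_corr = 0.4089 + 0.8501 = 1.259 μm/a
  mass loss = 1.259 μm/a × 8.96 g/cm³ = 11.28 g·m⁻²·a⁻¹
Ordering by g·m⁻²·a⁻¹: zinc (17.1) > copper (11.3)

["zinc", "copper"]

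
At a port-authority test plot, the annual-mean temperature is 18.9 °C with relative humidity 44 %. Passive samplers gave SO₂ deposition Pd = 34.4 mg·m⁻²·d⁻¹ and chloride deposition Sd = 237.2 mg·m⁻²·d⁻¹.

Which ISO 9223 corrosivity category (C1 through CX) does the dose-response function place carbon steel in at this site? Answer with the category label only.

carbon steel: f(T) = -0.054·(T−10) [T>10 °C] = -0.4806
  SO₂ term: 1.77·34.4^0.52·exp(0.02·44-0.4806) = 16.61
  Cl⁻ term: 0.102·237.2^0.62·exp(0.033·44+0.04·18.9) = 27.55
  r_corr = 16.61 + 27.55 = 44.16 μm/a
ISO 9223 Table 2 (carbon steel): 25 < 44.2 ≤ 50 μm/a ⇒ C3

C3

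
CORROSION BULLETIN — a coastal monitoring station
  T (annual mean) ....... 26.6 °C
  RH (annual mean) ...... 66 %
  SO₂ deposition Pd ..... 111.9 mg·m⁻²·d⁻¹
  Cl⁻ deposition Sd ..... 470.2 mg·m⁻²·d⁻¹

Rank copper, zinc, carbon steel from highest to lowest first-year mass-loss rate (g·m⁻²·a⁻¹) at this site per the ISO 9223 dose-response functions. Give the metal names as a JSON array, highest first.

copper: f(T) = -0.080·(T−10) [T>10 °C] = -1.3280
  sulphur-dioxide contribution → 0.2352 μm/a
  chloride contribution → 2.139 μm/a
  total first-year rate 2.374 μm/a
  mass loss = 2.374 μm/a × 8.96 g/cm³ = 21.27 g·m⁻²·a⁻¹
zinc: f(T) = -0.071·(T−10) [T>10 °C] = -1.1786
  sulphur-dioxide contribution → 0.6588 μm/a
  chloride contribution → 9.495 μm/a
  ⇒ r_corr(zinc) = 10.15 μm/a
  mass loss = 10.15 μm/a × 7.14 g/cm³ = 72.5 g·m⁻²·a⁻¹
carbon steel: f(T) = -0.054·(T−10) [T>10 °C] = -0.8964
  sulphur-dioxide contribution → 31.43 μm/a
  chloride contribution → 118.4 μm/a
  total first-year rate 149.8 μm/a
  mass loss = 149.8 μm/a × 7.85 g/cm³ = 1176 g·m⁻²·a⁻¹
Ordering by g·m⁻²·a⁻¹: carbon steel (1180) > zinc (72.5) > copper (21.3)

["carbon steel", "zinc", "copper"]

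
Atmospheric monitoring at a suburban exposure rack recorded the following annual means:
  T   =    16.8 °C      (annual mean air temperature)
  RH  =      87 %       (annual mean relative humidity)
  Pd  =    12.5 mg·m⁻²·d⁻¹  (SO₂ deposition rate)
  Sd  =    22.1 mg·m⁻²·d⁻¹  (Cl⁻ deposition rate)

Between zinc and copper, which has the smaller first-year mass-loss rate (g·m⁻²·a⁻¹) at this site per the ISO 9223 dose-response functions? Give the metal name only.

zinc

zinc: temperature factor f = -0.071·(6.8) = -0.4828
  Pd branch = 0.0129·Pd^0.44·e^(0.046·RH+f) = 1.323 μm/a
  Cl⁻ term: 0.0175·22.1^0.57·exp(0.008·87+0.085·16.8) = 0.8546
  r_corr = 1.323 + 0.8546 = 2.178 μm/a
  mass loss = 2.178 μm/a × 7.14 g/cm³ = 15.55 g·m⁻²·a⁻¹
copper: T>10 °C ⇒ hinge -0.080·(16.8−10) = -0.5440
  Pd branch = 0.0053·Pd^0.26·e^(0.059·RH+f) = 1.006 μm/a
  Cl⁻ term: 0.01025·22.1^0.27·exp(0.036·87+0.049·16.8) = 1.234
  sum: 1.006 + 1.234 → r_corr = 2.24 μm/a
  mass loss = 2.24 μm/a × 8.96 g/cm³ = 20.07 g·m⁻²·a⁻¹
Ordering by g·m⁻²·a⁻¹: copper (20.1) > zinc (15.5)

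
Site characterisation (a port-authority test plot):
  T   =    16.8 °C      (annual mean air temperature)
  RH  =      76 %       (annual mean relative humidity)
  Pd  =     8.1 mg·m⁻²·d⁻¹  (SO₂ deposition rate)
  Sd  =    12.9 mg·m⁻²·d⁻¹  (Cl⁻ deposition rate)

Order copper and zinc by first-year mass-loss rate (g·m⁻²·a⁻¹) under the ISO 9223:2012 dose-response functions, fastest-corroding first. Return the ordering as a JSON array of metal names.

copper: temperature factor f = -0.080·(6.8) = -0.5440
  sulphur-dioxide contribution → 0.4695 μm/a
  chloride contribution → 0.7183 μm/a
  total first-year rate 1.188 μm/a
  mass loss = 1.188 μm/a × 8.96 g/cm³ = 10.64 g·m⁻²·a⁻¹
zinc: T>10 °C ⇒ hinge -0.071·(16.8−10) = -0.4828
  sulphur-dioxide contribution → 0.6591 μm/a
  chloride contribution → 0.5758 μm/a
  total first-year rate 1.235 μm/a
  mass loss = 1.235 μm/a × 7.14 g/cm³ = 8.817 g·m⁻²·a⁻¹
Ordering by g·m⁻²·a⁻¹: copper (10.6) > zinc (8.82)

["copper", "zinc"]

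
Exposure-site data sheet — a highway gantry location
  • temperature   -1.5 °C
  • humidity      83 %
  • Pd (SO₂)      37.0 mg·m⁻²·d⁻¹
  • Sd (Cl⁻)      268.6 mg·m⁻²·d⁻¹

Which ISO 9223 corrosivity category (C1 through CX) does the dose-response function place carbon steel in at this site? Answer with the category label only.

C4

carbon steel: f(T) = +0.150·(T−10) [T≤10 °C] = -1.7250
  sulphur-dioxide contribution → 10.84 μm/a
  chloride contribution → 47.66 μm/a
  total first-year rate 58.5 μm/a
58.5 μm/a falls in (50, 80] for carbon steel → category C4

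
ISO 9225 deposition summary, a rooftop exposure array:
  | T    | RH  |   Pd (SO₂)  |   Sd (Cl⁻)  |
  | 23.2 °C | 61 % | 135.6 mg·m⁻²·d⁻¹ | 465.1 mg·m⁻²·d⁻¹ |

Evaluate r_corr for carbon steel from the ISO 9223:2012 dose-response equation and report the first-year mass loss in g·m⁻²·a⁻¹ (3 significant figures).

r_corr = 980 g·m⁻²·a⁻¹

carbon steel: f(T) = -0.054·(T−10) [T>10 °C] = -0.7128
  sulphur-dioxide contribution → 37.76 μm/a
  chloride contribution → 87.04 μm/a
  total first-year rate 124.8 μm/a
Convert to mass loss: 124.8 μm/a × 7.85 g/cm³ = 979.7 g·m⁻²·a⁻¹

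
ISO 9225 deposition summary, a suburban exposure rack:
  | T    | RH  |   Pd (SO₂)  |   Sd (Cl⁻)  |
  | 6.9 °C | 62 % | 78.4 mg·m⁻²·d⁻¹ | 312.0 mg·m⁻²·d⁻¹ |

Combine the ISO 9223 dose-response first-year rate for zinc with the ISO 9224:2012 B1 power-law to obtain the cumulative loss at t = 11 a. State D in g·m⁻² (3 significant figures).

D(11) = 136 g·m⁻²

zinc: T≤10 °C ⇒ hinge +0.038·(6.9−10) = -0.1178
  Pd branch = 0.0129·Pd^0.44·e^(0.046·RH+f) = 1.354 μm/a
  Sd branch = 0.0175·Sd^0.57·e^(0.008·RH+0.085·T) = 1.364 μm/a
  r_corr = 1.354 + 1.364 = 2.718 μm/a
Long-term exponent b (ISO 9224 Table 2, B1) = 0.813
  D(11) = 2.718 × 11^0.813 = 2.718 × 7.025 = 19.09 μm
  Mass loss = 19.09 μm × 7.14 g/cm³ = 136.3 g·m⁻²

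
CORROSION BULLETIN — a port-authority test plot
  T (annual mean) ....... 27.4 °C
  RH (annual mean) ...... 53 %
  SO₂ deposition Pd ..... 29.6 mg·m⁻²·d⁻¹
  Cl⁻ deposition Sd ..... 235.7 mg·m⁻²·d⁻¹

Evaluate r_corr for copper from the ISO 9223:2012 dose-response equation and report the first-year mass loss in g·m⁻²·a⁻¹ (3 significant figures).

copper: T>10 °C ⇒ hinge -0.080·(27.4−10) = -1.3920
  Pd branch = 0.0053·Pd^0.26·e^(0.059·RH+f) = 0.0725 μm/a
  Sd branch = 0.01025·Sd^0.27·e^(0.036·RH+0.049·T) = 1.156 μm/a
  sum: 0.0725 + 1.156 → r_corr = 1.229 μm/a
Convert to mass loss: 1.229 μm/a × 8.96 g/cm³ = 11.01 g·m⁻²·a⁻¹

r_corr = 11.0 g·m⁻²·a⁻¹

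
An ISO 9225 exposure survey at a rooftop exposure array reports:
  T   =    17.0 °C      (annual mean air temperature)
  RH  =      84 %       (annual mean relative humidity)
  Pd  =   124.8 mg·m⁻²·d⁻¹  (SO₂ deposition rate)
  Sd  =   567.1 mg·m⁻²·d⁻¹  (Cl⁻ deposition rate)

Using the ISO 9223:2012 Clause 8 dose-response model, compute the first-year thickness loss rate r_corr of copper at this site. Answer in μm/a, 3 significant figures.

copper: T>10 °C ⇒ hinge -0.080·(17.0−10) = -0.5600
  Pd branch = 0.0053·Pd^0.26·e^(0.059·RH+f) = 1.508 μm/a
  Cl⁻ term: 0.01025·567.1^0.27·exp(0.036·84+0.049·17.0) = 2.687
  r_corr = 1.508 + 2.687 = 4.195 μm/a

r_corr = 4.20 μm/a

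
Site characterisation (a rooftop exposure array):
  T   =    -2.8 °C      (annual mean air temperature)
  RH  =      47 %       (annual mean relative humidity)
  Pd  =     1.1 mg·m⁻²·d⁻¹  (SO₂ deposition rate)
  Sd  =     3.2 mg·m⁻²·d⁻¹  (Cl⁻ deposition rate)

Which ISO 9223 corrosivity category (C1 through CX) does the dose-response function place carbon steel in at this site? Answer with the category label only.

C2

carbon steel: temperature factor f = +0.150·(-12.8) = -1.9200
  SO₂ term: 1.77·1.1^0.52·exp(0.02·47-1.9200) = 0.6981
  Sd branch = 0.102·Sd^0.62·e^(0.033·RH+0.04·T) = 0.8846 μm/a
  sum: 0.6981 + 0.8846 → r_corr = 1.583 μm/a
Category bounds: 1.3…25 μm/a bracket r_corr ⇒ C2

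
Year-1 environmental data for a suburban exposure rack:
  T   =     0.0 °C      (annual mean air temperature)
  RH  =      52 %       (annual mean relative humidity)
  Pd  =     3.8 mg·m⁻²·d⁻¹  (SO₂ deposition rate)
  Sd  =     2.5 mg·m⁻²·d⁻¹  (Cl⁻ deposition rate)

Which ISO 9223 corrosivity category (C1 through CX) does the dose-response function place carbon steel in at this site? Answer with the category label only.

carbon steel: temperature factor f = +0.150·(-10.0) = -1.5000
  SO₂ term: 1.77·3.8^0.52·exp(0.02·52-1.5000) = 2.237
  Sd branch = 0.102·Sd^0.62·e^(0.033·RH+0.04·T) = 1.001 μm/a
  sum: 2.237 + 1.001 → r_corr = 3.238 μm/a
ISO 9223 Table 2 (carbon steel): 1.3 < 3.24 ≤ 25 μm/a ⇒ C2

C2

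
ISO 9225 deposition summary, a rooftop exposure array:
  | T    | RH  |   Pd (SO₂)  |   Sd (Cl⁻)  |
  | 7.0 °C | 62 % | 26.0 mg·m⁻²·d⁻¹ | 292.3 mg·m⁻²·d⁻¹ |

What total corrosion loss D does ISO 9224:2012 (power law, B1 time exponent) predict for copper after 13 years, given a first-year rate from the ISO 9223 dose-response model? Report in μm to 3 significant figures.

D(13) = 5.27 μm

copper: f(T) = +0.126·(T−10) [T≤10 °C] = -0.3780
  Pd branch = 0.0053·Pd^0.26·e^(0.059·RH+f) = 0.3286 μm/a
  Cl⁻ term: 0.01025·292.3^0.27·exp(0.036·62+0.049·7.0) = 0.6235
  r_corr = 0.3286 + 0.6235 = 0.952 μm/a
Power-law: D(13) = r_corr · 13^0.667
  D(13) = 0.952 × 13^0.667 = 0.952 × 5.534 = 5.268 μm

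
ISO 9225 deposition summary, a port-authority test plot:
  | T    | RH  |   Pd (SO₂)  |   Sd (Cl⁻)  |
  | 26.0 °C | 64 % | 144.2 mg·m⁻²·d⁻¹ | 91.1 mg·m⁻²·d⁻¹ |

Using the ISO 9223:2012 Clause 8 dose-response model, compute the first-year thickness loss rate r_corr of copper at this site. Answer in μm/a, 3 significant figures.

r_corr = 1.48 μm/a

copper: T>10 °C ⇒ hinge -0.080·(26.0−10) = -1.2800
  Pd branch = 0.0053·Pd^0.26·e^(0.059·RH+f) = 0.2342 μm/a
  Sd branch = 0.01025·Sd^0.27·e^(0.036·RH+0.049·T) = 1.241 μm/a
  sum: 0.2342 + 1.241 → r_corr = 1.475 μm/a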